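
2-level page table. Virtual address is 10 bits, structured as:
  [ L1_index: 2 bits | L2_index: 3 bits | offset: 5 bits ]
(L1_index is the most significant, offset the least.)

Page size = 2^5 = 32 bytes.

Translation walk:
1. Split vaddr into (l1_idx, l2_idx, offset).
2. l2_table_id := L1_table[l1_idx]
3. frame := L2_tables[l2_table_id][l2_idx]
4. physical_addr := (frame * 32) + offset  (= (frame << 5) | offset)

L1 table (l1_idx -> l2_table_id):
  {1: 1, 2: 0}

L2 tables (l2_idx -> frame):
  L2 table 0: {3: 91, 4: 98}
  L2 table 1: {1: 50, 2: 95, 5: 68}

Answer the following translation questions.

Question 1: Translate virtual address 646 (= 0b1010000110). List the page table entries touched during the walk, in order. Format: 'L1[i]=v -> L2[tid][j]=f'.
Answer: L1[2]=0 -> L2[0][4]=98

Derivation:
vaddr = 646 = 0b1010000110
Split: l1_idx=2, l2_idx=4, offset=6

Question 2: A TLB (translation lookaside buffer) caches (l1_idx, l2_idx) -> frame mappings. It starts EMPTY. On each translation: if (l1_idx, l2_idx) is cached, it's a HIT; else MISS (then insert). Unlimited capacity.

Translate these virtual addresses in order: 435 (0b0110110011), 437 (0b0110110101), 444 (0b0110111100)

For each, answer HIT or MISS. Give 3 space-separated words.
vaddr=435: (1,5) not in TLB -> MISS, insert
vaddr=437: (1,5) in TLB -> HIT
vaddr=444: (1,5) in TLB -> HIT

Answer: MISS HIT HIT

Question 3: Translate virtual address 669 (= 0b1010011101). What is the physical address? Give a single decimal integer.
vaddr = 669 = 0b1010011101
Split: l1_idx=2, l2_idx=4, offset=29
L1[2] = 0
L2[0][4] = 98
paddr = 98 * 32 + 29 = 3165

Answer: 3165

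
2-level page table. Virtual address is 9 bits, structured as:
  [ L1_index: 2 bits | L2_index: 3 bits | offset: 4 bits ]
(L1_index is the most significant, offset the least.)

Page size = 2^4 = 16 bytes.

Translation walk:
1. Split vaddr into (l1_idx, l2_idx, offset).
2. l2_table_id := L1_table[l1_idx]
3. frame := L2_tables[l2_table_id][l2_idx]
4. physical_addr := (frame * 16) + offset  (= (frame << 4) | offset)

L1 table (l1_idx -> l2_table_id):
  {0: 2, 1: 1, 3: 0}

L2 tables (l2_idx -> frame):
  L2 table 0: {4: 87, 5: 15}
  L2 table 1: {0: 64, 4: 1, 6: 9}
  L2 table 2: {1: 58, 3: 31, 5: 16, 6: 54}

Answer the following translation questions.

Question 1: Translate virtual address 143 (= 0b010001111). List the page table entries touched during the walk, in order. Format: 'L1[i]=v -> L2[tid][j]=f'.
vaddr = 143 = 0b010001111
Split: l1_idx=1, l2_idx=0, offset=15

Answer: L1[1]=1 -> L2[1][0]=64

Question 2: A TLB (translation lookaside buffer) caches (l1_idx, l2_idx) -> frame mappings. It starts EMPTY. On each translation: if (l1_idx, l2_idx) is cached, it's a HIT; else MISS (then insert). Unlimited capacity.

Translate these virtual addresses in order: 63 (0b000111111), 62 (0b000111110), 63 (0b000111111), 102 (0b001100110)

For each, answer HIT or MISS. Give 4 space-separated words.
Answer: MISS HIT HIT MISS

Derivation:
vaddr=63: (0,3) not in TLB -> MISS, insert
vaddr=62: (0,3) in TLB -> HIT
vaddr=63: (0,3) in TLB -> HIT
vaddr=102: (0,6) not in TLB -> MISS, insert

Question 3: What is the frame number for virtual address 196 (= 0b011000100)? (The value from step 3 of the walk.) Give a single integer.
Answer: 1

Derivation:
vaddr = 196: l1_idx=1, l2_idx=4
L1[1] = 1; L2[1][4] = 1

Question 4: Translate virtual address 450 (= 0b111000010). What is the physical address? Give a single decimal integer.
vaddr = 450 = 0b111000010
Split: l1_idx=3, l2_idx=4, offset=2
L1[3] = 0
L2[0][4] = 87
paddr = 87 * 16 + 2 = 1394

Answer: 1394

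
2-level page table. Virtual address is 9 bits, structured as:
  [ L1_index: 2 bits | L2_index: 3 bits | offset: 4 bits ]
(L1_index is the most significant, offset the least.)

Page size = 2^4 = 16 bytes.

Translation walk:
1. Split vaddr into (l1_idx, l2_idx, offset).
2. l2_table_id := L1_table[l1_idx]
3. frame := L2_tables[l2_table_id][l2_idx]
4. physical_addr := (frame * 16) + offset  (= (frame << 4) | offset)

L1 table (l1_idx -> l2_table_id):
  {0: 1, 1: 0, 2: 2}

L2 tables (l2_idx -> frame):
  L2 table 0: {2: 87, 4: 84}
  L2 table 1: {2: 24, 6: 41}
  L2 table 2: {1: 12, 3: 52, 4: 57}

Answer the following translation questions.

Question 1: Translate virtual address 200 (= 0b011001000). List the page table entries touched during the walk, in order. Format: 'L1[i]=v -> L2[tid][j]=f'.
vaddr = 200 = 0b011001000
Split: l1_idx=1, l2_idx=4, offset=8

Answer: L1[1]=0 -> L2[0][4]=84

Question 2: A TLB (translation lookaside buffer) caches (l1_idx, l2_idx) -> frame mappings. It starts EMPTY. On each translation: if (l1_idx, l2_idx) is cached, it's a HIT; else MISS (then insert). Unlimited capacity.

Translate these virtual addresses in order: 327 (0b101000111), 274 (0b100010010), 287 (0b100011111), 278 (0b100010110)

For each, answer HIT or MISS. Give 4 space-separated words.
Answer: MISS MISS HIT HIT

Derivation:
vaddr=327: (2,4) not in TLB -> MISS, insert
vaddr=274: (2,1) not in TLB -> MISS, insert
vaddr=287: (2,1) in TLB -> HIT
vaddr=278: (2,1) in TLB -> HIT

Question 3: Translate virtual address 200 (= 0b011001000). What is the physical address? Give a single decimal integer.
Answer: 1352

Derivation:
vaddr = 200 = 0b011001000
Split: l1_idx=1, l2_idx=4, offset=8
L1[1] = 0
L2[0][4] = 84
paddr = 84 * 16 + 8 = 1352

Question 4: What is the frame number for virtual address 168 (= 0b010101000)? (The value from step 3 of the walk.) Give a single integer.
Answer: 87

Derivation:
vaddr = 168: l1_idx=1, l2_idx=2
L1[1] = 0; L2[0][2] = 87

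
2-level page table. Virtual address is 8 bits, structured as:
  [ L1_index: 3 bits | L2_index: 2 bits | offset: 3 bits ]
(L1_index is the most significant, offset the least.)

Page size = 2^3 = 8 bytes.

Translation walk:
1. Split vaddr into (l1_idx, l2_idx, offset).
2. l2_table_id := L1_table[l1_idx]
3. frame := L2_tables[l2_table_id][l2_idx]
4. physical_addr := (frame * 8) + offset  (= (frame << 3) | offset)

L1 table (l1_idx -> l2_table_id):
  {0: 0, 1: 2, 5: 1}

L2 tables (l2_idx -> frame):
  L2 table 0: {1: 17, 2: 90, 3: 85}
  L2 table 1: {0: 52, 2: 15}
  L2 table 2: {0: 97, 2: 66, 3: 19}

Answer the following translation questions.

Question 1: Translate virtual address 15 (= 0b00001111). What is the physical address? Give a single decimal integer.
Answer: 143

Derivation:
vaddr = 15 = 0b00001111
Split: l1_idx=0, l2_idx=1, offset=7
L1[0] = 0
L2[0][1] = 17
paddr = 17 * 8 + 7 = 143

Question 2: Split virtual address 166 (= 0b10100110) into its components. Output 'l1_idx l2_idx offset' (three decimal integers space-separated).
Answer: 5 0 6

Derivation:
vaddr = 166 = 0b10100110
  top 3 bits -> l1_idx = 5
  next 2 bits -> l2_idx = 0
  bottom 3 bits -> offset = 6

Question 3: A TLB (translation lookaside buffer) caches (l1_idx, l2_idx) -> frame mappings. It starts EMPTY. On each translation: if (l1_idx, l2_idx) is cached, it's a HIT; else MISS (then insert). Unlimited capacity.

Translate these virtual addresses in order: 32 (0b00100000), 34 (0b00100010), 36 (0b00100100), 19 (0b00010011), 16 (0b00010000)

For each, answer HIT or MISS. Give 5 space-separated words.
vaddr=32: (1,0) not in TLB -> MISS, insert
vaddr=34: (1,0) in TLB -> HIT
vaddr=36: (1,0) in TLB -> HIT
vaddr=19: (0,2) not in TLB -> MISS, insert
vaddr=16: (0,2) in TLB -> HIT

Answer: MISS HIT HIT MISS HIT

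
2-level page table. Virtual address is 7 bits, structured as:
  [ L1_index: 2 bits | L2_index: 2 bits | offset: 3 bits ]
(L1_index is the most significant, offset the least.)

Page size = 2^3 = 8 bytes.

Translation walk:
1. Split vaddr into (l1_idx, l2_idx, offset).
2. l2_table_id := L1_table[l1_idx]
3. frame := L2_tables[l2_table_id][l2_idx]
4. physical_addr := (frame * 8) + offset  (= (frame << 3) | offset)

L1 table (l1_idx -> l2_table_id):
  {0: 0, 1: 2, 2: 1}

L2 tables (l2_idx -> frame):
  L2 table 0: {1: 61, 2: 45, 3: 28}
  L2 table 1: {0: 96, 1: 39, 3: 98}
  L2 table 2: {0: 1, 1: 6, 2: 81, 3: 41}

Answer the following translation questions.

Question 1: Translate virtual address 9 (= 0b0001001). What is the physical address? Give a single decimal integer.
Answer: 489

Derivation:
vaddr = 9 = 0b0001001
Split: l1_idx=0, l2_idx=1, offset=1
L1[0] = 0
L2[0][1] = 61
paddr = 61 * 8 + 1 = 489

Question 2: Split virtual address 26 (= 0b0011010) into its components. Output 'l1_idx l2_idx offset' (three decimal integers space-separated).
vaddr = 26 = 0b0011010
  top 2 bits -> l1_idx = 0
  next 2 bits -> l2_idx = 3
  bottom 3 bits -> offset = 2

Answer: 0 3 2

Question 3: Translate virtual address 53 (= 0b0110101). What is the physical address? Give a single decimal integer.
Answer: 653

Derivation:
vaddr = 53 = 0b0110101
Split: l1_idx=1, l2_idx=2, offset=5
L1[1] = 2
L2[2][2] = 81
paddr = 81 * 8 + 5 = 653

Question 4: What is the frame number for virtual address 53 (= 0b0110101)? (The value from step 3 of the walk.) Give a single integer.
Answer: 81

Derivation:
vaddr = 53: l1_idx=1, l2_idx=2
L1[1] = 2; L2[2][2] = 81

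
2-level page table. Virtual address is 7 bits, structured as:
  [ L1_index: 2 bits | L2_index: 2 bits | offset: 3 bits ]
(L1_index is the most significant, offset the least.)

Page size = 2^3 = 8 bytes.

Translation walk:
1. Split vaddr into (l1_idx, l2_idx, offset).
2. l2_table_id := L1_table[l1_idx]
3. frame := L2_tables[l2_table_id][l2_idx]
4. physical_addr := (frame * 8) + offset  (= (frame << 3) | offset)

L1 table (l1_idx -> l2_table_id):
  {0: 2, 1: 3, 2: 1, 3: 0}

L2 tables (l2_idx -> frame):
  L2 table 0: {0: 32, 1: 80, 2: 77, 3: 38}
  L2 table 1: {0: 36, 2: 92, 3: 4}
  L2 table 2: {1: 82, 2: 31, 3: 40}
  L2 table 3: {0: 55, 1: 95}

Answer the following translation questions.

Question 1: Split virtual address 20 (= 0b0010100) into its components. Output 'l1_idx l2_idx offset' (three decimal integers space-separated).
vaddr = 20 = 0b0010100
  top 2 bits -> l1_idx = 0
  next 2 bits -> l2_idx = 2
  bottom 3 bits -> offset = 4

Answer: 0 2 4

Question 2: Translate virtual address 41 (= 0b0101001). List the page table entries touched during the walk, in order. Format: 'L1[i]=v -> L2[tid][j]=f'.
vaddr = 41 = 0b0101001
Split: l1_idx=1, l2_idx=1, offset=1

Answer: L1[1]=3 -> L2[3][1]=95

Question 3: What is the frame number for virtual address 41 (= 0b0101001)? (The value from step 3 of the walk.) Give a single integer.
vaddr = 41: l1_idx=1, l2_idx=1
L1[1] = 3; L2[3][1] = 95

Answer: 95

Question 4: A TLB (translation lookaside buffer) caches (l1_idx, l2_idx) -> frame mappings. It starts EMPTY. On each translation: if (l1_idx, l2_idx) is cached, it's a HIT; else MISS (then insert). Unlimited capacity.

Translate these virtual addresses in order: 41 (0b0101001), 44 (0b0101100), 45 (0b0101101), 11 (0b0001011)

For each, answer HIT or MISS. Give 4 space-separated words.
vaddr=41: (1,1) not in TLB -> MISS, insert
vaddr=44: (1,1) in TLB -> HIT
vaddr=45: (1,1) in TLB -> HIT
vaddr=11: (0,1) not in TLB -> MISS, insert

Answer: MISS HIT HIT MISS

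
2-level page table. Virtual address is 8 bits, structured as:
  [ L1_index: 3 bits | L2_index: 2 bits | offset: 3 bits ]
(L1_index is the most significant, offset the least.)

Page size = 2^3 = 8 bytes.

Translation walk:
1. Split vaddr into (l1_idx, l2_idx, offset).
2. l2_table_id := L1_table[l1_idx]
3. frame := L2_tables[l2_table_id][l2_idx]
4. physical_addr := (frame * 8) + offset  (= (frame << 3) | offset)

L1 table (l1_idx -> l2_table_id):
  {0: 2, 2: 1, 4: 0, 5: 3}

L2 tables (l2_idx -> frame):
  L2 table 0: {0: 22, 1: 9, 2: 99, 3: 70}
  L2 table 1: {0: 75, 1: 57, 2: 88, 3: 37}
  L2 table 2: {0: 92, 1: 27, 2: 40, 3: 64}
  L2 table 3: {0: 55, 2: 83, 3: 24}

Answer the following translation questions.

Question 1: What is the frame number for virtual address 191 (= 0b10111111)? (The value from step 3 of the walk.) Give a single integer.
vaddr = 191: l1_idx=5, l2_idx=3
L1[5] = 3; L2[3][3] = 24

Answer: 24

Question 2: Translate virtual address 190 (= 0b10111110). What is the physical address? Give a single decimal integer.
Answer: 198

Derivation:
vaddr = 190 = 0b10111110
Split: l1_idx=5, l2_idx=3, offset=6
L1[5] = 3
L2[3][3] = 24
paddr = 24 * 8 + 6 = 198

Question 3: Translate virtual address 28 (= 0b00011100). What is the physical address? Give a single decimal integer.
Answer: 516

Derivation:
vaddr = 28 = 0b00011100
Split: l1_idx=0, l2_idx=3, offset=4
L1[0] = 2
L2[2][3] = 64
paddr = 64 * 8 + 4 = 516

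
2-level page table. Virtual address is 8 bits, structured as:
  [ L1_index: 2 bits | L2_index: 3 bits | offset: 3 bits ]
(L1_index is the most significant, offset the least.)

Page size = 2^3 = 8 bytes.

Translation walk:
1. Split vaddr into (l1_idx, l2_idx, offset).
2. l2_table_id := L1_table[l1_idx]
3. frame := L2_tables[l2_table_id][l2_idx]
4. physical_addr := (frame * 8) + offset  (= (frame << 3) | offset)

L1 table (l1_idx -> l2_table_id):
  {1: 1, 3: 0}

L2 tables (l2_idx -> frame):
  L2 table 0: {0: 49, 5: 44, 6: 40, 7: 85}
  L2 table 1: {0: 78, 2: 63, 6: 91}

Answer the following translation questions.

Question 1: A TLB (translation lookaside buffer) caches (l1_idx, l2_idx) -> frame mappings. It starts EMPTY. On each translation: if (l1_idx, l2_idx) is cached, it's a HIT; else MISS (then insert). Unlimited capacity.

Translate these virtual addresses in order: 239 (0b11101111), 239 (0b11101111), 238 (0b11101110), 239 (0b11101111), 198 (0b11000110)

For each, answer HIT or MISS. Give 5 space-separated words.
Answer: MISS HIT HIT HIT MISS

Derivation:
vaddr=239: (3,5) not in TLB -> MISS, insert
vaddr=239: (3,5) in TLB -> HIT
vaddr=238: (3,5) in TLB -> HIT
vaddr=239: (3,5) in TLB -> HIT
vaddr=198: (3,0) not in TLB -> MISS, insert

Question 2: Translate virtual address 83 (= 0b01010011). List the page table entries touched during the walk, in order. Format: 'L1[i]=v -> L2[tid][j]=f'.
vaddr = 83 = 0b01010011
Split: l1_idx=1, l2_idx=2, offset=3

Answer: L1[1]=1 -> L2[1][2]=63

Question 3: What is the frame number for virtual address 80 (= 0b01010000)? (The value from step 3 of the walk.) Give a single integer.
vaddr = 80: l1_idx=1, l2_idx=2
L1[1] = 1; L2[1][2] = 63

Answer: 63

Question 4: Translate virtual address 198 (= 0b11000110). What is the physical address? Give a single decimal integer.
Answer: 398

Derivation:
vaddr = 198 = 0b11000110
Split: l1_idx=3, l2_idx=0, offset=6
L1[3] = 0
L2[0][0] = 49
paddr = 49 * 8 + 6 = 398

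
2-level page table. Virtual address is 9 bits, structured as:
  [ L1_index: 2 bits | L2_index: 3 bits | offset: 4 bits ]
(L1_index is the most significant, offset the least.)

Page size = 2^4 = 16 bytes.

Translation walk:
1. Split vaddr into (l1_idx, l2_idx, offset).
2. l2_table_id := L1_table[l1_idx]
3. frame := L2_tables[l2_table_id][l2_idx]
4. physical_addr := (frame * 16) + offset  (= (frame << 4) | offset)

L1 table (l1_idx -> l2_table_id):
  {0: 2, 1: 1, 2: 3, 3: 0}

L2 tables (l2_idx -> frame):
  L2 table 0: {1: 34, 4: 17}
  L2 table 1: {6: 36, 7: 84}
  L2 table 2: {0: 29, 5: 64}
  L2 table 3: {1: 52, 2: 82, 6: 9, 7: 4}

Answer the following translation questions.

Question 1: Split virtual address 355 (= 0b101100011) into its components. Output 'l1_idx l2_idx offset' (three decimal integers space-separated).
Answer: 2 6 3

Derivation:
vaddr = 355 = 0b101100011
  top 2 bits -> l1_idx = 2
  next 3 bits -> l2_idx = 6
  bottom 4 bits -> offset = 3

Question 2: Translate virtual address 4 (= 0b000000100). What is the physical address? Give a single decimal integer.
vaddr = 4 = 0b000000100
Split: l1_idx=0, l2_idx=0, offset=4
L1[0] = 2
L2[2][0] = 29
paddr = 29 * 16 + 4 = 468

Answer: 468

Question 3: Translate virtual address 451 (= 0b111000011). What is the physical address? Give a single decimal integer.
vaddr = 451 = 0b111000011
Split: l1_idx=3, l2_idx=4, offset=3
L1[3] = 0
L2[0][4] = 17
paddr = 17 * 16 + 3 = 275

Answer: 275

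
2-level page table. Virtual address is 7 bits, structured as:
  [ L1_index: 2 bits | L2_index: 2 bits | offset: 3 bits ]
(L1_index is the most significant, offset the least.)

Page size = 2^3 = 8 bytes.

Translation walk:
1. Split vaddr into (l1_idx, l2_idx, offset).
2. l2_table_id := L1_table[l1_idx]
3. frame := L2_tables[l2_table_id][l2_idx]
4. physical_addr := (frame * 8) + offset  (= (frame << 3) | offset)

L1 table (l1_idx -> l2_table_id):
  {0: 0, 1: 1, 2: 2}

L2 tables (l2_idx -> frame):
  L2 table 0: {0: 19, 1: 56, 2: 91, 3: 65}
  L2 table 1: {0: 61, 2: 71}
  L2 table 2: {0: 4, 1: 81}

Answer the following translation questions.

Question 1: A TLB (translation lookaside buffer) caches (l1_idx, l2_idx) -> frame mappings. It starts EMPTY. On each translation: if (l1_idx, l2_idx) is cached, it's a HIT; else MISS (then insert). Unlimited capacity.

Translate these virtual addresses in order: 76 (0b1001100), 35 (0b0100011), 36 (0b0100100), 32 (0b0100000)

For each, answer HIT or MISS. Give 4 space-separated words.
vaddr=76: (2,1) not in TLB -> MISS, insert
vaddr=35: (1,0) not in TLB -> MISS, insert
vaddr=36: (1,0) in TLB -> HIT
vaddr=32: (1,0) in TLB -> HIT

Answer: MISS MISS HIT HIT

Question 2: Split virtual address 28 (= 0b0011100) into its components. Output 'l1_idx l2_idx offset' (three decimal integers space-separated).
vaddr = 28 = 0b0011100
  top 2 bits -> l1_idx = 0
  next 2 bits -> l2_idx = 3
  bottom 3 bits -> offset = 4

Answer: 0 3 4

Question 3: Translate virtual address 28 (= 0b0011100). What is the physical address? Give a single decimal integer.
Answer: 524

Derivation:
vaddr = 28 = 0b0011100
Split: l1_idx=0, l2_idx=3, offset=4
L1[0] = 0
L2[0][3] = 65
paddr = 65 * 8 + 4 = 524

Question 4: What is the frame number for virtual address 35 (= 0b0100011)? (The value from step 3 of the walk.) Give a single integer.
vaddr = 35: l1_idx=1, l2_idx=0
L1[1] = 1; L2[1][0] = 61

Answer: 61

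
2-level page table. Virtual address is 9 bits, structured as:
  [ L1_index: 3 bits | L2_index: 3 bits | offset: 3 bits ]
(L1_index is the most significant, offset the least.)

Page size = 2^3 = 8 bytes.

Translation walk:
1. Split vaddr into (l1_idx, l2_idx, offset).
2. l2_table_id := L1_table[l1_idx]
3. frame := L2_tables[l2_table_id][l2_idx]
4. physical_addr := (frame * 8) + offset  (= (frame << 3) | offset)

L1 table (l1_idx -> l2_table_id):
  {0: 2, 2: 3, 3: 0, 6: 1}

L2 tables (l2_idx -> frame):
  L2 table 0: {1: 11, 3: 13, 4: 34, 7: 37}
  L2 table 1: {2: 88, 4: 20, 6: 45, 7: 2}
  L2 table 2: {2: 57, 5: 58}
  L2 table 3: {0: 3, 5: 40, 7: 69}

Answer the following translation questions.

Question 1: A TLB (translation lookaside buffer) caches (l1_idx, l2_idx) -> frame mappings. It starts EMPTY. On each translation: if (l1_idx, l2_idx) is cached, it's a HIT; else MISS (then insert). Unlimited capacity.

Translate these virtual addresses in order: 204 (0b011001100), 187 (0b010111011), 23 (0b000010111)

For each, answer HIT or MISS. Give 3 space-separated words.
vaddr=204: (3,1) not in TLB -> MISS, insert
vaddr=187: (2,7) not in TLB -> MISS, insert
vaddr=23: (0,2) not in TLB -> MISS, insert

Answer: MISS MISS MISS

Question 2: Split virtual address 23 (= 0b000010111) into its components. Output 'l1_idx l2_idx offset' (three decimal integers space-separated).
vaddr = 23 = 0b000010111
  top 3 bits -> l1_idx = 0
  next 3 bits -> l2_idx = 2
  bottom 3 bits -> offset = 7

Answer: 0 2 7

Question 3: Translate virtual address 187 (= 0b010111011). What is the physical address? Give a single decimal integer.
vaddr = 187 = 0b010111011
Split: l1_idx=2, l2_idx=7, offset=3
L1[2] = 3
L2[3][7] = 69
paddr = 69 * 8 + 3 = 555

Answer: 555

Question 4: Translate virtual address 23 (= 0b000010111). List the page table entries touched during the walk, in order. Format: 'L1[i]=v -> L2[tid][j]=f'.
Answer: L1[0]=2 -> L2[2][2]=57

Derivation:
vaddr = 23 = 0b000010111
Split: l1_idx=0, l2_idx=2, offset=7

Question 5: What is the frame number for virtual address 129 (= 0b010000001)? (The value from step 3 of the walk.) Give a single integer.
vaddr = 129: l1_idx=2, l2_idx=0
L1[2] = 3; L2[3][0] = 3

Answer: 3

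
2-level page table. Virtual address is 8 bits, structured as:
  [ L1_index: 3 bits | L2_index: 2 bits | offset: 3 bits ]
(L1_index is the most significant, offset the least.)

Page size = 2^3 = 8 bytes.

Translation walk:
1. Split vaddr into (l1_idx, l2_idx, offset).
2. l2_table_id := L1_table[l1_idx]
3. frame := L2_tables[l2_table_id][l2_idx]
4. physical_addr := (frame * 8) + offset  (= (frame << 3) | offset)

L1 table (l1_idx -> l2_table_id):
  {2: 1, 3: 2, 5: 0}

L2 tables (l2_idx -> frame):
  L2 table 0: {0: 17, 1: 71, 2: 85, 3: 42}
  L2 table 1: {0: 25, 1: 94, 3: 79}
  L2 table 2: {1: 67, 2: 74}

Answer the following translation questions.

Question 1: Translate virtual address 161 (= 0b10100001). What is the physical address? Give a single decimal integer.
vaddr = 161 = 0b10100001
Split: l1_idx=5, l2_idx=0, offset=1
L1[5] = 0
L2[0][0] = 17
paddr = 17 * 8 + 1 = 137

Answer: 137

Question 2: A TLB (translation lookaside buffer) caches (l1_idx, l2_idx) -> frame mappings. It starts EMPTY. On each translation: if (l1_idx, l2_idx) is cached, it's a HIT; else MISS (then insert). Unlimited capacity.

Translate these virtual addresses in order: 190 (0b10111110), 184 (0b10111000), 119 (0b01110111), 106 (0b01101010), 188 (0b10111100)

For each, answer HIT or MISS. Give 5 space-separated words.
Answer: MISS HIT MISS MISS HIT

Derivation:
vaddr=190: (5,3) not in TLB -> MISS, insert
vaddr=184: (5,3) in TLB -> HIT
vaddr=119: (3,2) not in TLB -> MISS, insert
vaddr=106: (3,1) not in TLB -> MISS, insert
vaddr=188: (5,3) in TLB -> HIT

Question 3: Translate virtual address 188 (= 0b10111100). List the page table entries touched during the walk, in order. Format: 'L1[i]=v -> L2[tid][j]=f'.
Answer: L1[5]=0 -> L2[0][3]=42

Derivation:
vaddr = 188 = 0b10111100
Split: l1_idx=5, l2_idx=3, offset=4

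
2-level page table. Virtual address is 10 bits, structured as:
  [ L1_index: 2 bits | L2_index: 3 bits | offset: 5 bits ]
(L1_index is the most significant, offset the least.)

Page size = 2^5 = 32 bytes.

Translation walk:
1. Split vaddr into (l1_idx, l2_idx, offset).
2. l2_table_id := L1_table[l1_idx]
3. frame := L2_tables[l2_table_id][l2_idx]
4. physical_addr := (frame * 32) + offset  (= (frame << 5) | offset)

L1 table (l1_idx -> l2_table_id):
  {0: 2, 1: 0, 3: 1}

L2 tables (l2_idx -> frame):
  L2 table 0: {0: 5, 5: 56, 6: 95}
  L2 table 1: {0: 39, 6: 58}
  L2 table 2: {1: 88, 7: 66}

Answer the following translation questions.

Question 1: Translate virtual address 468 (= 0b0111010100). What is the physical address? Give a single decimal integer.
Answer: 3060

Derivation:
vaddr = 468 = 0b0111010100
Split: l1_idx=1, l2_idx=6, offset=20
L1[1] = 0
L2[0][6] = 95
paddr = 95 * 32 + 20 = 3060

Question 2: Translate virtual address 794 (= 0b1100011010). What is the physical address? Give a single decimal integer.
Answer: 1274

Derivation:
vaddr = 794 = 0b1100011010
Split: l1_idx=3, l2_idx=0, offset=26
L1[3] = 1
L2[1][0] = 39
paddr = 39 * 32 + 26 = 1274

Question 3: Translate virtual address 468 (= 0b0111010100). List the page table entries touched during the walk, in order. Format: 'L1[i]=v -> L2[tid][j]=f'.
Answer: L1[1]=0 -> L2[0][6]=95

Derivation:
vaddr = 468 = 0b0111010100
Split: l1_idx=1, l2_idx=6, offset=20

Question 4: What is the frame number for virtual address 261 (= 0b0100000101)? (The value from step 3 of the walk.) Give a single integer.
vaddr = 261: l1_idx=1, l2_idx=0
L1[1] = 0; L2[0][0] = 5

Answer: 5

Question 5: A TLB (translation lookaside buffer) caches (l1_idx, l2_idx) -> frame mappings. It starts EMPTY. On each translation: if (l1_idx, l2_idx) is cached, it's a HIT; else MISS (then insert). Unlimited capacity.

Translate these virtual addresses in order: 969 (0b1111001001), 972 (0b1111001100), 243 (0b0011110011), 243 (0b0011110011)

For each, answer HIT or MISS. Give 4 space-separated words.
vaddr=969: (3,6) not in TLB -> MISS, insert
vaddr=972: (3,6) in TLB -> HIT
vaddr=243: (0,7) not in TLB -> MISS, insert
vaddr=243: (0,7) in TLB -> HIT

Answer: MISS HIT MISS HIT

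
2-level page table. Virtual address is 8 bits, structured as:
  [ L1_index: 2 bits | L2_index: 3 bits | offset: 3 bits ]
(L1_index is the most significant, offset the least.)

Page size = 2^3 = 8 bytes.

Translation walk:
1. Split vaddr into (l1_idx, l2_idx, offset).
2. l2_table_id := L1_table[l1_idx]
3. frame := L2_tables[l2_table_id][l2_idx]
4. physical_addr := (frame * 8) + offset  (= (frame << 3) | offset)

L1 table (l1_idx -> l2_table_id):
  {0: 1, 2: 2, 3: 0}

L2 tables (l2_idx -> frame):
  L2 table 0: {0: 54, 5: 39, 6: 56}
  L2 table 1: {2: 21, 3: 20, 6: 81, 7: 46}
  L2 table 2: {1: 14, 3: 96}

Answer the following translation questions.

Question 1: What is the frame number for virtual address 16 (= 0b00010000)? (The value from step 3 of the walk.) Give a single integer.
Answer: 21

Derivation:
vaddr = 16: l1_idx=0, l2_idx=2
L1[0] = 1; L2[1][2] = 21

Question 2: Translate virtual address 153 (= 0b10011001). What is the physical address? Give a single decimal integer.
vaddr = 153 = 0b10011001
Split: l1_idx=2, l2_idx=3, offset=1
L1[2] = 2
L2[2][3] = 96
paddr = 96 * 8 + 1 = 769

Answer: 769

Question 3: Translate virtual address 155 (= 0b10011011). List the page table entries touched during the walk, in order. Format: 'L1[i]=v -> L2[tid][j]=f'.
Answer: L1[2]=2 -> L2[2][3]=96

Derivation:
vaddr = 155 = 0b10011011
Split: l1_idx=2, l2_idx=3, offset=3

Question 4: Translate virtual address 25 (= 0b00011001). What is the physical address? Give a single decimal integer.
Answer: 161

Derivation:
vaddr = 25 = 0b00011001
Split: l1_idx=0, l2_idx=3, offset=1
L1[0] = 1
L2[1][3] = 20
paddr = 20 * 8 + 1 = 161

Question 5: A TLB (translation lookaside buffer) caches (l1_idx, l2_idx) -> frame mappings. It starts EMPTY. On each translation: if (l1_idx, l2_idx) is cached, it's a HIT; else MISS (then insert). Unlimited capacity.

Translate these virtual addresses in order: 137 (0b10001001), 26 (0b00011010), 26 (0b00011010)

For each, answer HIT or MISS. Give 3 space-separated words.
Answer: MISS MISS HIT

Derivation:
vaddr=137: (2,1) not in TLB -> MISS, insert
vaddr=26: (0,3) not in TLB -> MISS, insert
vaddr=26: (0,3) in TLB -> HIT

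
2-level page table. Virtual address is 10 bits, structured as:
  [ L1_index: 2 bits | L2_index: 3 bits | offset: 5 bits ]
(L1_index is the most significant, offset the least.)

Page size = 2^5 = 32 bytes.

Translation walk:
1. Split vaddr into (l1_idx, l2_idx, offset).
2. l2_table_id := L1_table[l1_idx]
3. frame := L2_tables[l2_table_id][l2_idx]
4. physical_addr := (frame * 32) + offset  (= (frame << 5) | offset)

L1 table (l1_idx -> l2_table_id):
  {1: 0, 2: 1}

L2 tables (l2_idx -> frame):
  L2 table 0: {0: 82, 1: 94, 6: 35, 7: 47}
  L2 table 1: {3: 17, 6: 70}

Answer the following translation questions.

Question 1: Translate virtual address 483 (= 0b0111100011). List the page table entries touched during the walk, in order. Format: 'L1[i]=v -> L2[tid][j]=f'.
vaddr = 483 = 0b0111100011
Split: l1_idx=1, l2_idx=7, offset=3

Answer: L1[1]=0 -> L2[0][7]=47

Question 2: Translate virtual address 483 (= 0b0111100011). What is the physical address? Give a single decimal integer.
Answer: 1507

Derivation:
vaddr = 483 = 0b0111100011
Split: l1_idx=1, l2_idx=7, offset=3
L1[1] = 0
L2[0][7] = 47
paddr = 47 * 32 + 3 = 1507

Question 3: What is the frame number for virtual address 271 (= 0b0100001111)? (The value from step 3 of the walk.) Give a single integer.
vaddr = 271: l1_idx=1, l2_idx=0
L1[1] = 0; L2[0][0] = 82

Answer: 82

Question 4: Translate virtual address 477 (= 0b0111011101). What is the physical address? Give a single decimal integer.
Answer: 1149

Derivation:
vaddr = 477 = 0b0111011101
Split: l1_idx=1, l2_idx=6, offset=29
L1[1] = 0
L2[0][6] = 35
paddr = 35 * 32 + 29 = 1149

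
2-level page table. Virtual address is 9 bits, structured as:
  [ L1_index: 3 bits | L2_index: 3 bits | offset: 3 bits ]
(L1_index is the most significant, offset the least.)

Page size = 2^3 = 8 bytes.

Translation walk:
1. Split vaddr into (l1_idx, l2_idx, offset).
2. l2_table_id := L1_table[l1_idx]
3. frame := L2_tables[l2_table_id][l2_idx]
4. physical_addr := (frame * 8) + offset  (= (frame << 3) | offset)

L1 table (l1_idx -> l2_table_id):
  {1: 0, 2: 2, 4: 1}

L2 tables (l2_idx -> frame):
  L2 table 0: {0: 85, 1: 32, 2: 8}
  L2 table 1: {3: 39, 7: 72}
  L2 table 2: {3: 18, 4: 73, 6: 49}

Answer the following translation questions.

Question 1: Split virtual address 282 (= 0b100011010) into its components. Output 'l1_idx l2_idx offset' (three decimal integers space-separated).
Answer: 4 3 2

Derivation:
vaddr = 282 = 0b100011010
  top 3 bits -> l1_idx = 4
  next 3 bits -> l2_idx = 3
  bottom 3 bits -> offset = 2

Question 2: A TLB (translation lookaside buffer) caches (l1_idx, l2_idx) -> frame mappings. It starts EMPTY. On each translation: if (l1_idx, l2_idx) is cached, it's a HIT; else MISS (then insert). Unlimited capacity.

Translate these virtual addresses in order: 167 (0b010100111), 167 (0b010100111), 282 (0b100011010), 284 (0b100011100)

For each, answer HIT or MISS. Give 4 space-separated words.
vaddr=167: (2,4) not in TLB -> MISS, insert
vaddr=167: (2,4) in TLB -> HIT
vaddr=282: (4,3) not in TLB -> MISS, insert
vaddr=284: (4,3) in TLB -> HIT

Answer: MISS HIT MISS HIT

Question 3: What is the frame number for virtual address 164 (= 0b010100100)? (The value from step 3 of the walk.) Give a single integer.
vaddr = 164: l1_idx=2, l2_idx=4
L1[2] = 2; L2[2][4] = 73

Answer: 73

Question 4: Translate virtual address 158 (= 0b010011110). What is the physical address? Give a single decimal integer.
Answer: 150

Derivation:
vaddr = 158 = 0b010011110
Split: l1_idx=2, l2_idx=3, offset=6
L1[2] = 2
L2[2][3] = 18
paddr = 18 * 8 + 6 = 150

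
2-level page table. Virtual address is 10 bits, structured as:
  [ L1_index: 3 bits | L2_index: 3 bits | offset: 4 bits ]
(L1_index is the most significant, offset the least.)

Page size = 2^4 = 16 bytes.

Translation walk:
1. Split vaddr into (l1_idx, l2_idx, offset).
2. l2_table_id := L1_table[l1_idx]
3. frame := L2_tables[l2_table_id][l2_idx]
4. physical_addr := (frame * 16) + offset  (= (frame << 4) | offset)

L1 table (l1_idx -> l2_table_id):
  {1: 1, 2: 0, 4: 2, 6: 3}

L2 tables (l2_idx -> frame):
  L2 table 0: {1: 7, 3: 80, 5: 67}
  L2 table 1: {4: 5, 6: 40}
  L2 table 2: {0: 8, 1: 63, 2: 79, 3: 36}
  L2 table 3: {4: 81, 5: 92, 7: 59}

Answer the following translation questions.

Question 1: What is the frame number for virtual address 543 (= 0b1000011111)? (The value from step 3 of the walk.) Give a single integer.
Answer: 63

Derivation:
vaddr = 543: l1_idx=4, l2_idx=1
L1[4] = 2; L2[2][1] = 63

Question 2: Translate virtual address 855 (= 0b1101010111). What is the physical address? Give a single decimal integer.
vaddr = 855 = 0b1101010111
Split: l1_idx=6, l2_idx=5, offset=7
L1[6] = 3
L2[3][5] = 92
paddr = 92 * 16 + 7 = 1479

Answer: 1479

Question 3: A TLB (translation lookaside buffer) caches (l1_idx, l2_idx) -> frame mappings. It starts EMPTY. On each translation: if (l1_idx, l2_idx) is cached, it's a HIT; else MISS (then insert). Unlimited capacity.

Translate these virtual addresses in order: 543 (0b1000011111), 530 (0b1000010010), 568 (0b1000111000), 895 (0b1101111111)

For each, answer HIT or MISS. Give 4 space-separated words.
vaddr=543: (4,1) not in TLB -> MISS, insert
vaddr=530: (4,1) in TLB -> HIT
vaddr=568: (4,3) not in TLB -> MISS, insert
vaddr=895: (6,7) not in TLB -> MISS, insert

Answer: MISS HIT MISS MISS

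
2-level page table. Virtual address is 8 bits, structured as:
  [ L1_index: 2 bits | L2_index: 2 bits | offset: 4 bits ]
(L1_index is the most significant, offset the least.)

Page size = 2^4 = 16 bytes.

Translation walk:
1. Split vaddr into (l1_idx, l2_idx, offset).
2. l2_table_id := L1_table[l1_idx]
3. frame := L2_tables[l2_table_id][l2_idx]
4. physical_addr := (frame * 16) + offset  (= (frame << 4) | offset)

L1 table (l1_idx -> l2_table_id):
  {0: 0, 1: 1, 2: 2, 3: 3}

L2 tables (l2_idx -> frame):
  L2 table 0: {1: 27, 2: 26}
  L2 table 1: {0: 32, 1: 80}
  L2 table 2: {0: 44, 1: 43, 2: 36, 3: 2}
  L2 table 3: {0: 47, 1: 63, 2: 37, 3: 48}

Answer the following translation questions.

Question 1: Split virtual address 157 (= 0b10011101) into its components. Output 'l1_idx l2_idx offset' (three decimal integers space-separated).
vaddr = 157 = 0b10011101
  top 2 bits -> l1_idx = 2
  next 2 bits -> l2_idx = 1
  bottom 4 bits -> offset = 13

Answer: 2 1 13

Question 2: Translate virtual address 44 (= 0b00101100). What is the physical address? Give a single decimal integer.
vaddr = 44 = 0b00101100
Split: l1_idx=0, l2_idx=2, offset=12
L1[0] = 0
L2[0][2] = 26
paddr = 26 * 16 + 12 = 428

Answer: 428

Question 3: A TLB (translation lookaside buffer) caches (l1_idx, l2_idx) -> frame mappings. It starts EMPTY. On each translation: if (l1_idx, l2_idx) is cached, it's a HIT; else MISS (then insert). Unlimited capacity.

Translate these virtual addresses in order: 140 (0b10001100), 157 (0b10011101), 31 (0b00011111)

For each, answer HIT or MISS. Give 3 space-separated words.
vaddr=140: (2,0) not in TLB -> MISS, insert
vaddr=157: (2,1) not in TLB -> MISS, insert
vaddr=31: (0,1) not in TLB -> MISS, insert

Answer: MISS MISS MISS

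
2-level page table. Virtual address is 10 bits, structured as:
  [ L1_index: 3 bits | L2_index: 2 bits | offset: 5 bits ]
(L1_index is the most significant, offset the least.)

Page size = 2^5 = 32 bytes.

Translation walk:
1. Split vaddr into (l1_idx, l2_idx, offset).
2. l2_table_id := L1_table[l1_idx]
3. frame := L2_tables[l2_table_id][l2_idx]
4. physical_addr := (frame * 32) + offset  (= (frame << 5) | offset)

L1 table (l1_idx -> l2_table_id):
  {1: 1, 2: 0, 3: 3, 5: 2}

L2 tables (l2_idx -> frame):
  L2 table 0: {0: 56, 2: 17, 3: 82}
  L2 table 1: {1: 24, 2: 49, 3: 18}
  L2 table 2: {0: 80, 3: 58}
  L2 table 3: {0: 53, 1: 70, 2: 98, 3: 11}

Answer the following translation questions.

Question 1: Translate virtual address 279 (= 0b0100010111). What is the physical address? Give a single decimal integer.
Answer: 1815

Derivation:
vaddr = 279 = 0b0100010111
Split: l1_idx=2, l2_idx=0, offset=23
L1[2] = 0
L2[0][0] = 56
paddr = 56 * 32 + 23 = 1815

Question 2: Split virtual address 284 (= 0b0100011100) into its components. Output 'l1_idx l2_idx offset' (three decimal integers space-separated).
vaddr = 284 = 0b0100011100
  top 3 bits -> l1_idx = 2
  next 2 bits -> l2_idx = 0
  bottom 5 bits -> offset = 28

Answer: 2 0 28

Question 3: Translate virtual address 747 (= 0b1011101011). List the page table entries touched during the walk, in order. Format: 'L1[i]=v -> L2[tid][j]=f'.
vaddr = 747 = 0b1011101011
Split: l1_idx=5, l2_idx=3, offset=11

Answer: L1[5]=2 -> L2[2][3]=58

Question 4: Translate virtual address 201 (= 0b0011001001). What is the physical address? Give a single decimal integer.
vaddr = 201 = 0b0011001001
Split: l1_idx=1, l2_idx=2, offset=9
L1[1] = 1
L2[1][2] = 49
paddr = 49 * 32 + 9 = 1577

Answer: 1577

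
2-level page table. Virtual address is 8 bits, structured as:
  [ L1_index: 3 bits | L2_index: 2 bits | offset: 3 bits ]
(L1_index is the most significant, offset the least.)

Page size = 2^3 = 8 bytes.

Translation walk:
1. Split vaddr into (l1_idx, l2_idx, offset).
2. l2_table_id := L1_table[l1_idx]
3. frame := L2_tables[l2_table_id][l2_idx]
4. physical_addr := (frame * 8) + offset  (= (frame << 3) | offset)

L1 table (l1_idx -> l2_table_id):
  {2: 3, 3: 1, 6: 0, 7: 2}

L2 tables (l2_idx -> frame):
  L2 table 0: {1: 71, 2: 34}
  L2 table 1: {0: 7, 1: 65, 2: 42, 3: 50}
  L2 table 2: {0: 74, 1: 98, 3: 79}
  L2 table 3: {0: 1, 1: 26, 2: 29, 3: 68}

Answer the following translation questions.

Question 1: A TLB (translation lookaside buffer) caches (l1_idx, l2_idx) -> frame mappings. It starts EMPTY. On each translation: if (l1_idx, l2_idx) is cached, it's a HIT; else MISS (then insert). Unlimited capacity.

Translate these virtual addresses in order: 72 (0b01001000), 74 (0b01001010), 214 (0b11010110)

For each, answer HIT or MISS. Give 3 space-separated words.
vaddr=72: (2,1) not in TLB -> MISS, insert
vaddr=74: (2,1) in TLB -> HIT
vaddr=214: (6,2) not in TLB -> MISS, insert

Answer: MISS HIT MISS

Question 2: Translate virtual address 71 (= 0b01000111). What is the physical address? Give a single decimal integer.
vaddr = 71 = 0b01000111
Split: l1_idx=2, l2_idx=0, offset=7
L1[2] = 3
L2[3][0] = 1
paddr = 1 * 8 + 7 = 15

Answer: 15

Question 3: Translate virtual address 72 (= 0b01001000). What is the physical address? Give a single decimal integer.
Answer: 208

Derivation:
vaddr = 72 = 0b01001000
Split: l1_idx=2, l2_idx=1, offset=0
L1[2] = 3
L2[3][1] = 26
paddr = 26 * 8 + 0 = 208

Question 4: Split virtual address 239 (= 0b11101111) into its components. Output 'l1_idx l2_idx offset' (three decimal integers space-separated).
vaddr = 239 = 0b11101111
  top 3 bits -> l1_idx = 7
  next 2 bits -> l2_idx = 1
  bottom 3 bits -> offset = 7

Answer: 7 1 7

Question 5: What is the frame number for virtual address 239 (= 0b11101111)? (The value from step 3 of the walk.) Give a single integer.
Answer: 98

Derivation:
vaddr = 239: l1_idx=7, l2_idx=1
L1[7] = 2; L2[2][1] = 98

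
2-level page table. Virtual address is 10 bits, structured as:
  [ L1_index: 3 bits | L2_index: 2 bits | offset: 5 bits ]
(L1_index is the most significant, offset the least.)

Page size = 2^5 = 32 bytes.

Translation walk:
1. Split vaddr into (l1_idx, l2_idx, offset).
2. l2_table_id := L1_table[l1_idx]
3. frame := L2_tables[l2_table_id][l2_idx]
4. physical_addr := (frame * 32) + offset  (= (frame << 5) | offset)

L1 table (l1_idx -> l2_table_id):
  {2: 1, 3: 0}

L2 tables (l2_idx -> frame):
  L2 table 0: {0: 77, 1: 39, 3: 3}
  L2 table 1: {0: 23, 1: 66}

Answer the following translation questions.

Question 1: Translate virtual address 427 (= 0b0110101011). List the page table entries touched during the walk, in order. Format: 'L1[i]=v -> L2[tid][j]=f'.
vaddr = 427 = 0b0110101011
Split: l1_idx=3, l2_idx=1, offset=11

Answer: L1[3]=0 -> L2[0][1]=39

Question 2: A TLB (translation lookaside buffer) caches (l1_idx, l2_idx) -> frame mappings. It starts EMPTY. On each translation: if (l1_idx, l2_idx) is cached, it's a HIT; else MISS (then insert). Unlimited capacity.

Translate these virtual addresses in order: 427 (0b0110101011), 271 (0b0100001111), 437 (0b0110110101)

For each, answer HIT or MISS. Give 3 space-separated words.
vaddr=427: (3,1) not in TLB -> MISS, insert
vaddr=271: (2,0) not in TLB -> MISS, insert
vaddr=437: (3,1) in TLB -> HIT

Answer: MISS MISS HIT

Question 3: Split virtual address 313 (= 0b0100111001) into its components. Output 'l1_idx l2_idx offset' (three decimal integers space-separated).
Answer: 2 1 25

Derivation:
vaddr = 313 = 0b0100111001
  top 3 bits -> l1_idx = 2
  next 2 bits -> l2_idx = 1
  bottom 5 bits -> offset = 25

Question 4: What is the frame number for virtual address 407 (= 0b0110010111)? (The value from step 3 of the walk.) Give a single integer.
vaddr = 407: l1_idx=3, l2_idx=0
L1[3] = 0; L2[0][0] = 77

Answer: 77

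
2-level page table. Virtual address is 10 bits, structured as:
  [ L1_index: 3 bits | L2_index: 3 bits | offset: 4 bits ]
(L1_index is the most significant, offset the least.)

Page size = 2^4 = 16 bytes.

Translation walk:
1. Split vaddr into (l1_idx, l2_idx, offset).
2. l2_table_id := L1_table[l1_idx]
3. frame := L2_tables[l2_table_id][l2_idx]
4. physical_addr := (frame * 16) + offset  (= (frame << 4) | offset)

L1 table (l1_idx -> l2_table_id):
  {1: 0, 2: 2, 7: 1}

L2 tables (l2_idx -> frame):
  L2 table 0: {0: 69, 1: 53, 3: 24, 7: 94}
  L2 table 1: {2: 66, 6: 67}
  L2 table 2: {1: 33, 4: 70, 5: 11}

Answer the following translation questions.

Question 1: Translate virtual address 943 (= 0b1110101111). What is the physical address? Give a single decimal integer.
Answer: 1071

Derivation:
vaddr = 943 = 0b1110101111
Split: l1_idx=7, l2_idx=2, offset=15
L1[7] = 1
L2[1][2] = 66
paddr = 66 * 16 + 15 = 1071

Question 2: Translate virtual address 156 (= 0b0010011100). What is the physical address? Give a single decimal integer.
vaddr = 156 = 0b0010011100
Split: l1_idx=1, l2_idx=1, offset=12
L1[1] = 0
L2[0][1] = 53
paddr = 53 * 16 + 12 = 860

Answer: 860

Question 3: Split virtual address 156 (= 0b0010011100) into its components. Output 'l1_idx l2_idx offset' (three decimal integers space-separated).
Answer: 1 1 12

Derivation:
vaddr = 156 = 0b0010011100
  top 3 bits -> l1_idx = 1
  next 3 bits -> l2_idx = 1
  bottom 4 bits -> offset = 12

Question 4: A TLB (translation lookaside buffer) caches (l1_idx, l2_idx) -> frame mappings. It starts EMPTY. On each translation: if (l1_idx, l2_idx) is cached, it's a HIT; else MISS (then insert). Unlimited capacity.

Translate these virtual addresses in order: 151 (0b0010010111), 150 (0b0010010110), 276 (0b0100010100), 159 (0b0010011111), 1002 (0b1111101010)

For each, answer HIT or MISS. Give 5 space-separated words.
Answer: MISS HIT MISS HIT MISS

Derivation:
vaddr=151: (1,1) not in TLB -> MISS, insert
vaddr=150: (1,1) in TLB -> HIT
vaddr=276: (2,1) not in TLB -> MISS, insert
vaddr=159: (1,1) in TLB -> HIT
vaddr=1002: (7,6) not in TLB -> MISS, insert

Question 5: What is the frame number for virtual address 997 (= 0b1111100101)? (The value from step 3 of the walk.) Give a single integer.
vaddr = 997: l1_idx=7, l2_idx=6
L1[7] = 1; L2[1][6] = 67

Answer: 67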